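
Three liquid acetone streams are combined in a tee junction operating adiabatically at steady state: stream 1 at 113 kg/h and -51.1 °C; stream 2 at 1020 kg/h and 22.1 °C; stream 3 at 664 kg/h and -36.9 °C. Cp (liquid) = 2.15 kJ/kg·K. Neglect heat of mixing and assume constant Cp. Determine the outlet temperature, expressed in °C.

Adiabatic, steady state ⇒ Σ ṁᵢCp,ᵢ(T_out − Tᵢ) = 0
Σ ṁᵢCp,ᵢTᵢ = 113×2.15×-51.1 + 1020×2.15×22.1 + 664×2.15×-36.9 = -16628
Σ ṁᵢCp,ᵢ = 113×2.15 + 1020×2.15 + 664×2.15 = 3863.5
T_out = -16628 / 3863.5 = -4.3038 °C

T_out = -4.30 °C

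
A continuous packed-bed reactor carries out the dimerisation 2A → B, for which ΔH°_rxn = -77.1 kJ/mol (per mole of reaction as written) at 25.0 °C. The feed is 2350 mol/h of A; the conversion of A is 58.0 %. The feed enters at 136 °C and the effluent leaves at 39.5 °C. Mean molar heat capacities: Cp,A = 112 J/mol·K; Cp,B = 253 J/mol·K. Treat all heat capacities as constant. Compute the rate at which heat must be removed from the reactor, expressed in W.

Extent of reaction ξ = 0.580 × 2350 / 2 = 681.5 mol/h
Reaction term: ξ·ΔH°_rxn = 681.5 × -77.1 = -52544 kJ/h
Sensible, feed 136→25 °C: -29215 kJ/h
Outlet flows (mol/h): A 987, B 681.5
Sensible, products 25→39.5 °C: 4103 kJ/h
Q = ΔH = -77656 kJ/h = -21.571 kW
Heat removed = 21571 W

Q_out = 21600 W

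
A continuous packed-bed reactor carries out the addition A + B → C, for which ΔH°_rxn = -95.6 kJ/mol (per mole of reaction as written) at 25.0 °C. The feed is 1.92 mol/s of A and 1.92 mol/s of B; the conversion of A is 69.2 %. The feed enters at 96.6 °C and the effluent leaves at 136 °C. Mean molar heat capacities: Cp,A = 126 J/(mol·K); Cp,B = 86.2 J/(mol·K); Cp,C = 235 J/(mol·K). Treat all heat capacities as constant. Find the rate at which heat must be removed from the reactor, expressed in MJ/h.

Q_out = 387 MJ/h

Extent of reaction ξ = 0.692 × 1.92 = 1.3286 mol/s
Reaction term: ξ·ΔH°_rxn = 1.3286 × -95.6 = -127.02 kJ/s
Sensible, feed 96.6→25 °C: -29.172 kJ/s
Outlet flows (mol/s): A 0.59136, B 0.59136, C 1.3286
Sensible, products 25→136 °C: 48.587 kJ/s
Q = ΔH = -107.6 kJ/s = -107.6 kW
Heat removed = 387.37 MJ/h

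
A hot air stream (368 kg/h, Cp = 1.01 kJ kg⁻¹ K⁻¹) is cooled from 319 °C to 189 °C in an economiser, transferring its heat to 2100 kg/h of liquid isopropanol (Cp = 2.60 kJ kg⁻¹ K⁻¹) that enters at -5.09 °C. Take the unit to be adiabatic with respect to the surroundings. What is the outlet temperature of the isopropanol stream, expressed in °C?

Heat released by hot stream: Q = 368 × 1.01 × (319 − 189) = 48318 kJ/h
Energy balance on cold side (adiabatic exchanger): Q = ṁ_c·Cp_c·(T_c,out − T_c,in)
T_c,out = -5.09 + 48318/(2100 × 2.60) = 3.7595 °C

T_c,out = 3.76 °C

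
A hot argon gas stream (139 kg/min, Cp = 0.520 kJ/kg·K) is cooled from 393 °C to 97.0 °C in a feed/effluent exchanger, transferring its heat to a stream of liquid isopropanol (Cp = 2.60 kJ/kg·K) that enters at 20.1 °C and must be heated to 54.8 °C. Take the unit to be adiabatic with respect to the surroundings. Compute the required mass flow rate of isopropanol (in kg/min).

ṁ_c = 237 kg/min

Heat released by hot stream: Q = 139 × 0.520 × (393 − 97.0) = 21395 kJ/min
Energy balance on cold side (adiabatic exchanger): Q = ṁ_c·Cp_c·(T_c,out − T_c,in)
ṁ_c = 21395 / [2.60 × (54.8 − 20.1)] = 237.14 kg/min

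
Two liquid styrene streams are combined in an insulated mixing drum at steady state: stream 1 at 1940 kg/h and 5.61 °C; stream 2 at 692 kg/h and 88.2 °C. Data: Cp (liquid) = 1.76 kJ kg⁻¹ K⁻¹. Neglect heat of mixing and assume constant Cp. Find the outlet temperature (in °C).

T_out = 27.3 °C

Energy balance with Q = 0: Σ ṁᵢCp,ᵢ(T_out − Tᵢ) = 0
T_out = Σ ṁᵢCp,ᵢTᵢ / Σ ṁᵢCp,ᵢ
      = 126580 / 4632.3 = 27.324 °C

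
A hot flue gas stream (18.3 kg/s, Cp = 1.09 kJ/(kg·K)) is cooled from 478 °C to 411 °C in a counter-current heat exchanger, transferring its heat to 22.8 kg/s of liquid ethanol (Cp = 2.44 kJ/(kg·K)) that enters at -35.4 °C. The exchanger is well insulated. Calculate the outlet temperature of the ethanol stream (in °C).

T_c,out = -11.4 °C

Heat released by hot stream: Q = 18.3 × 1.09 × (478 − 411) = 1336.4 kJ/s
Energy balance on cold side (adiabatic exchanger): Q = ṁ_c·Cp_c·(T_c,out − T_c,in)
T_c,out = -35.4 + 1336.4/(22.8 × 2.44) = -11.377 °C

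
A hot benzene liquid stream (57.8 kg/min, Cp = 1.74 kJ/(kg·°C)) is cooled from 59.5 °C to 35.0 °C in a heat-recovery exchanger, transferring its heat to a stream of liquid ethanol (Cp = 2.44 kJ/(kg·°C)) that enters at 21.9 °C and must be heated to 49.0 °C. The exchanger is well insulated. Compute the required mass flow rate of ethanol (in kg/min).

ṁ_c = 37.3 kg/min

Heat released by hot stream: Q = 57.8 × 1.74 × (59.5 − 35.0) = 2464 kJ/min
Energy balance on cold side (adiabatic exchanger): Q = ṁ_c·Cp_c·(T_c,out − T_c,in)
ṁ_c = 2464 / [2.44 × (49.0 − 21.9)] = 37.264 kg/min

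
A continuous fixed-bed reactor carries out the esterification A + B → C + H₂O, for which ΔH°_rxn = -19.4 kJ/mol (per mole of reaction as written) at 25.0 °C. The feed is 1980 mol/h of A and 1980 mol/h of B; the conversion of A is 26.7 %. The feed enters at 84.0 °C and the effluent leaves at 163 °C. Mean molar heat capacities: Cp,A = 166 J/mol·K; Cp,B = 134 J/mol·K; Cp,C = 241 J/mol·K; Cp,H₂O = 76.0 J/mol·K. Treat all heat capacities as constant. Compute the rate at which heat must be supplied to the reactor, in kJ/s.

Extent of reaction ξ = 0.267 × 1980 = 528.66 mol/h
Reaction term: ξ·ΔH°_rxn = 528.66 × -19.4 = -10256 kJ/h
Sensible, feed 84.0→25 °C: -35046 kJ/h
Outlet flows (mol/h): A 1451.3, B 1451.3, C 528.66, H₂O 528.66
Sensible, products 25→163 °C: 83212 kJ/h
Q = ΔH = 37910 kJ/h = 10.531 kW
Heat supplied = 10.531 kJ/s

Q_in = 10.5 kJ/s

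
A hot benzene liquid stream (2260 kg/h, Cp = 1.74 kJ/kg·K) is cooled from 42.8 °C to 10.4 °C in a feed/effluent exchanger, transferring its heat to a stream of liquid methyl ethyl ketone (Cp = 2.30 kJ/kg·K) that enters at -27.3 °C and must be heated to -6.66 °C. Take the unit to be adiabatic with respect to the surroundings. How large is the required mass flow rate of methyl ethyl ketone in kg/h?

Heat released by hot stream: Q = 2260 × 1.74 × (42.8 − 10.4) = 127410 kJ/h
Energy balance on cold side (adiabatic exchanger): Q = ṁ_c·Cp_c·(T_c,out − T_c,in)
ṁ_c = 127410 / [2.30 × (-6.66 − -27.3)] = 2683.9 kg/h

ṁ_c = 2680 kg/h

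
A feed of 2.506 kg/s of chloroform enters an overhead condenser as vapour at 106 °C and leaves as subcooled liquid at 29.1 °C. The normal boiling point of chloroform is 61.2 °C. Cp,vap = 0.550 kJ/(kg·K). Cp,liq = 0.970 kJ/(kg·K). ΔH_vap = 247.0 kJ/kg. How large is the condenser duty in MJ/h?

vapour 106→61.2 °C: -24.64 kJ/kg
condensation at 61.2 °C: -247 kJ/kg
liquid 61.2→29.1 °C: -31.137 kJ/kg
Δh = -24.64 + -247 + -31.137 = -302.78 kJ/kg
Q = ṁ·Δh = 2.506 kg/s × -302.78 kJ/kg = -758.76 kJ/s
|Q| = 758.76 kW = 2731.5 MJ/h

Q_c = 2730 MJ/h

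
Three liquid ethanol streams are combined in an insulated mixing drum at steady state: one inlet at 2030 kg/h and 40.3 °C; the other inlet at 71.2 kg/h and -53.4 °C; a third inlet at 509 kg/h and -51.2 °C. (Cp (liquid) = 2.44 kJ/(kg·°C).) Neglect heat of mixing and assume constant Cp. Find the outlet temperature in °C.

T_out = 19.9 °C

Adiabatic, steady state ⇒ Σ ṁᵢCp,ᵢ(T_out − Tᵢ) = 0
T_out = Σ ṁᵢCp,ᵢTᵢ / Σ ṁᵢCp,ᵢ
      = 126750 / 6368.9 = 19.901 °C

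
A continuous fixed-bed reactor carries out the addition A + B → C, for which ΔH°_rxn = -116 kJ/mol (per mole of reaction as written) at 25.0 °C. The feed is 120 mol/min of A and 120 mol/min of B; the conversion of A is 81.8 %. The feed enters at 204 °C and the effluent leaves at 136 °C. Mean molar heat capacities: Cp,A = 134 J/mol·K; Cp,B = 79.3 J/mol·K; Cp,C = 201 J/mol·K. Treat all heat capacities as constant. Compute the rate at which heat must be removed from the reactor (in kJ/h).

Extent of reaction ξ = 0.818 × 120 = 98.16 mol/min
Reaction term: ξ·ΔH°_rxn = 98.16 × -116 = -11387 kJ/min
Sensible, feed 204→25 °C: -4581.7 kJ/min
Outlet flows (mol/min): A 21.84, B 21.84, C 98.16
Sensible, products 25→136 °C: 2707.1 kJ/min
Q = ΔH = -13261 kJ/min = -221.02 kW
Heat removed = 795670 kJ/h

Q_out = 796000 kJ/h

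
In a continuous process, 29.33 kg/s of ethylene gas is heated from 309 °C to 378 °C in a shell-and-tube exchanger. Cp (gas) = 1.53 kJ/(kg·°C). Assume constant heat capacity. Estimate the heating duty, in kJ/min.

Q = ṁ·Cp·ΔT = 29.33 × 1.53 × (378 − 309) = 3096.4 kJ/s
Heating duty = 185780 kJ/min

Q = 186000 kJ/min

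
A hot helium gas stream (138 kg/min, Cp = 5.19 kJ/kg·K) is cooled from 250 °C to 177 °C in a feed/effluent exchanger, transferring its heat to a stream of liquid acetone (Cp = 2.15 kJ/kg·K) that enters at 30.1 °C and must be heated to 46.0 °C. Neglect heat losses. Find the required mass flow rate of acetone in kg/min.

Heat released by hot stream: Q = 138 × 5.19 × (250 − 177) = 52284 kJ/min
Energy balance on cold side (adiabatic exchanger): Q = ṁ_c·Cp_c·(T_c,out − T_c,in)
ṁ_c = 52284 / [2.15 × (46.0 − 30.1)] = 1529.4 kg/min

ṁ_c = 1530 kg/min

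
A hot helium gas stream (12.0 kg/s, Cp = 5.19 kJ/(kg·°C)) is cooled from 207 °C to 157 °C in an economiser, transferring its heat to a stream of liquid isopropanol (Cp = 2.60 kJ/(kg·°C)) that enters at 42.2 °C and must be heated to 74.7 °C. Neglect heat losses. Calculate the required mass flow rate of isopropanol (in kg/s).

Heat released by hot stream: Q = 12.0 × 5.19 × (207 − 157) = 3114 kJ/s
Energy balance on cold side (adiabatic exchanger): Q = ṁ_c·Cp_c·(T_c,out − T_c,in)
ṁ_c = 3114 / [2.60 × (74.7 − 42.2)] = 36.852 kg/s

ṁ_c = 36.9 kg/s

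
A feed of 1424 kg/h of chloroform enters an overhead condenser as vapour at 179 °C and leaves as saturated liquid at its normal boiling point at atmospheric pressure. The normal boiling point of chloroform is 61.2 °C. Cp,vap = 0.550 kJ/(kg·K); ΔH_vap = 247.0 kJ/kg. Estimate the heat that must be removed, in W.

Q_c = 123000 W

vapour 179→61.2 °C: -64.79 kJ/kg
condensation at 61.2 °C: -247 kJ/kg
Δh = -64.79 + -247 = -311.79 kJ/kg
Q = ṁ·Δh = 1424 kg/h × -311.79 kJ/kg = -443990 kJ/h
|Q| = 123.33 kW = 123330 W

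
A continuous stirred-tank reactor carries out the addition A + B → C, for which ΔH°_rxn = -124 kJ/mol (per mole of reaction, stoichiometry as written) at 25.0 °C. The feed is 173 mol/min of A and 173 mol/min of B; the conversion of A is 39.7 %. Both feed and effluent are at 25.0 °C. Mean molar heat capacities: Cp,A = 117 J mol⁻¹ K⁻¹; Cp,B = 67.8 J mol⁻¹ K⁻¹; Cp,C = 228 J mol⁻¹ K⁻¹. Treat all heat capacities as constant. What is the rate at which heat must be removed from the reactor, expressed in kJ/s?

Q_out = 142 kJ/s

Extent of reaction ξ = 0.397 × 173 = 68.681 mol/min
Reaction term: ξ·ΔH°_rxn = 68.681 × -124 = -8516.4 kJ/min
Q = ΔH = -8516.4 kJ/min = -141.94 kW
Heat removed = 141.94 kJ/s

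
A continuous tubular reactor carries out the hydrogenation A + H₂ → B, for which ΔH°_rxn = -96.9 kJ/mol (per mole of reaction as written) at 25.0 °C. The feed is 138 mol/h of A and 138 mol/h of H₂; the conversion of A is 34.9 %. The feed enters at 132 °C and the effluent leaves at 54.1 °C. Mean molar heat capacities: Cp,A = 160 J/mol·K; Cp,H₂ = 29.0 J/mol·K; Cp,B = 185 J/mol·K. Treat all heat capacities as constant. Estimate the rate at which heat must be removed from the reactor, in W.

Extent of reaction ξ = 0.349 × 138 = 48.162 mol/h
Reaction term: ξ·ΔH°_rxn = 48.162 × -96.9 = -4666.9 kJ/h
Sensible, feed 132→25 °C: -2790.8 kJ/h
Outlet flows (mol/h): A 89.838, H₂ 89.838, B 48.162
Sensible, products 25→54.1 °C: 753.38 kJ/h
Q = ΔH = -6704.3 kJ/h = -1.8623 kW
Heat removed = 1862.3 W

Q_out = 1860 W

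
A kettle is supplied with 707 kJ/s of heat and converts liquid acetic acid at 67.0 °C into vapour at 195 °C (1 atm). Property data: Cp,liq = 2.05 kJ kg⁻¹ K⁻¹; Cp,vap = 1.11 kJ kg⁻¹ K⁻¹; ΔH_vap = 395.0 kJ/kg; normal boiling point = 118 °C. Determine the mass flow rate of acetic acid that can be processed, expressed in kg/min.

Δh = 2.05×(118−67.0) + 395.0 + 1.11×(195−118) = 585.02 kJ/kg
Q = 707 kJ/s = 707 kJ/s = 42420 kJ/min
ṁ = Q/Δh = 42420 / 585.02 = 72.51 kg/min

ṁ = 72.5 kg/min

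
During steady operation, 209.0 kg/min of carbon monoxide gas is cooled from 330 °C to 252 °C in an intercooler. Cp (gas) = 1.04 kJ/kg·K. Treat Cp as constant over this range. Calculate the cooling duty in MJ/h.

Q_c = 1020 MJ/h

Q = ṁ·Cp·ΔT = 209.0 × 1.04 × (252 − 330) = -16954 kJ/min
Converting: 16954 / 60 s = 282.57 kW
Cooling duty = 1017.2 MJ/h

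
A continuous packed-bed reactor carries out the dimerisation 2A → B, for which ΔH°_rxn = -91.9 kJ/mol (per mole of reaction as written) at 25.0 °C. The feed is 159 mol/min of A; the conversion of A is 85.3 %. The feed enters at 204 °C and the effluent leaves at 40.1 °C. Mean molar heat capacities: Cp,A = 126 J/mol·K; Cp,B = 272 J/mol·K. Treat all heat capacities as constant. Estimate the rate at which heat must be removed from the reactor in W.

Q_out = 158000 W

Extent of reaction ξ = 0.853 × 159 / 2 = 67.814 mol/min
Reaction term: ξ·ΔH°_rxn = 67.814 × -91.9 = -6232.1 kJ/min
Sensible, feed 204→25 °C: -3586.1 kJ/min
Outlet flows (mol/min): A 23.373, B 67.814
Sensible, products 25→40.1 °C: 322.99 kJ/min
Q = ΔH = -9495.2 kJ/min = -158.25 kW
Heat removed = 158250 W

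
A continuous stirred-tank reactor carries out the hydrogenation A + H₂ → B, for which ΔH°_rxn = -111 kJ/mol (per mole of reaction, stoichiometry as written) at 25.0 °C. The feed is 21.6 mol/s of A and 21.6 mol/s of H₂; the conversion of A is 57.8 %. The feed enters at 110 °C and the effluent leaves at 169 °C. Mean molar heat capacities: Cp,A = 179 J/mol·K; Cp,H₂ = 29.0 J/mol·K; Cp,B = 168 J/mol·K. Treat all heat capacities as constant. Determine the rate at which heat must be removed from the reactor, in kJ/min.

Q_out = 71600 kJ/min

Extent of reaction ξ = 0.578 × 21.6 = 12.485 mol/s
Reaction term: ξ·ΔH°_rxn = 12.485 × -111 = -1385.8 kJ/s
Sensible, feed 110→25 °C: -381.89 kJ/s
Outlet flows (mol/s): A 9.1152, H₂ 9.1152, B 12.485
Sensible, products 25→169 °C: 575.05 kJ/s
Q = ΔH = -1192.7 kJ/s = -1192.7 kW
Heat removed = 71559 kJ/min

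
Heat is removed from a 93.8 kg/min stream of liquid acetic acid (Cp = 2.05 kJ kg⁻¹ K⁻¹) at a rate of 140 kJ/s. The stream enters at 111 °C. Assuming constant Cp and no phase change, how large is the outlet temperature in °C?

Q = 140 kJ/s = 8400 kJ/min
ΔT = Q/(ṁ·Cp) = 8400/(93.8×2.05) = 43.684 K
T_out = 111 − 43.684 = 67.316 °C

T_out = 67.3 °C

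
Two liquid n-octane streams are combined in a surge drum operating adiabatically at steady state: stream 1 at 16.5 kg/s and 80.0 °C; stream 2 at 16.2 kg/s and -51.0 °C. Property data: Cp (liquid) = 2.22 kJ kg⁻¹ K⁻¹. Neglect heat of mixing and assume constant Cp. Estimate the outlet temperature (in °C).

T_out = 15.1 °C

No heat crosses the boundary, so H_out = H_in.
T_out = Σ ṁᵢCp,ᵢTᵢ / Σ ṁᵢCp,ᵢ
      = 1096.2 / 72.594 = 15.101 °C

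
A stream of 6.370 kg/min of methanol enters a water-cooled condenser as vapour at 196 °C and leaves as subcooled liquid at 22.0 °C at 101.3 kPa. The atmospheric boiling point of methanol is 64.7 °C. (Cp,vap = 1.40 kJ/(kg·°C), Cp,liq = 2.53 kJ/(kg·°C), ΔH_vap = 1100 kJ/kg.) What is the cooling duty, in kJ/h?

Q_c = 532000 kJ/h

vapour 196→64.7 °C: -183.82 kJ/kg
condensation at 64.7 °C: -1100 kJ/kg
liquid 64.7→22.0 °C: -108.03 kJ/kg
Δh = -183.82 + -1100 + -108.03 = -1391.9 kJ/kg
Q = ṁ·Δh = 6.370 kg/min × -1391.9 kJ/kg = -8866.1 kJ/min
|Q| = 147.77 kW = 531970 kJ/h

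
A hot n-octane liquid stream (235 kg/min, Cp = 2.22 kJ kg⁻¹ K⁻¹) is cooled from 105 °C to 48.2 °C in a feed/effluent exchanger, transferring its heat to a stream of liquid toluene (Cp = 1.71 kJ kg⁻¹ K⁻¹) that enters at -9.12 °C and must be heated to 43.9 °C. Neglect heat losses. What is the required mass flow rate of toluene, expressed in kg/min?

Heat released by hot stream: Q = 235 × 2.22 × (105 − 48.2) = 29633 kJ/min
Energy balance on cold side (adiabatic exchanger): Q = ṁ_c·Cp_c·(T_c,out − T_c,in)
ṁ_c = 29633 / [1.71 × (43.9 − -9.12)] = 326.84 kg/min

ṁ_c = 327 kg/min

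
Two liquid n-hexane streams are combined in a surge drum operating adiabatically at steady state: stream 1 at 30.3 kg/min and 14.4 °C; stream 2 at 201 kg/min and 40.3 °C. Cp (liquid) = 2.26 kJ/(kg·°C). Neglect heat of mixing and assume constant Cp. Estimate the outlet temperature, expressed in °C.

Energy balance with Q = 0: Σ ṁᵢCp,ᵢ(T_out − Tᵢ) = 0
Σ ṁᵢCp,ᵢTᵢ = 30.3×2.26×14.4 + 201×2.26×40.3 = 19293
Σ ṁᵢCp,ᵢ = 30.3×2.26 + 201×2.26 = 522.74
T_out = 19293 / 522.74 = 36.907 °C

T_out = 36.9 °C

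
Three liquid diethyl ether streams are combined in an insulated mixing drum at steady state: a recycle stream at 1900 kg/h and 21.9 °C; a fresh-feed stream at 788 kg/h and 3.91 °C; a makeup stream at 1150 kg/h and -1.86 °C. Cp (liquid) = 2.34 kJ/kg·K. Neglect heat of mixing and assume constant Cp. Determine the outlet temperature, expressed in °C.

T_out = 11.1 °C

Energy balance with Q = 0: Σ ṁᵢCp,ᵢ(T_out − Tᵢ) = 0
Σ ṁᵢCp,ᵢTᵢ = 1900×2.34×21.9 + 788×2.34×3.91 + 1150×2.34×-1.86 = 99572
Σ ṁᵢCp,ᵢ = 1900×2.34 + 788×2.34 + 1150×2.34 = 8980.9
T_out = 99572 / 8980.9 = 11.087 °C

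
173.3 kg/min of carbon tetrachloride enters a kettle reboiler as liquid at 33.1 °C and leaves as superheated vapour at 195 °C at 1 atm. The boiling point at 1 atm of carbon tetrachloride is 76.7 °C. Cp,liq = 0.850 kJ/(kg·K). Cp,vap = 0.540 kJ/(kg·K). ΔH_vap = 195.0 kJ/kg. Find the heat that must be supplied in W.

liquid 33.1→76.7 °C: 37.06 kJ/kg
vaporisation at 76.7 °C: 195 kJ/kg
vapour 76.7→195 °C: 63.882 kJ/kg
Δh = 37.06 + 195 + 63.882 = 295.94 kJ/kg
Q = ṁ·Δh = 173.3 kg/min × 295.94 kJ/kg = 51287 kJ/min
|Q| = 854.78 kW = 854780 W

Q = 855000 W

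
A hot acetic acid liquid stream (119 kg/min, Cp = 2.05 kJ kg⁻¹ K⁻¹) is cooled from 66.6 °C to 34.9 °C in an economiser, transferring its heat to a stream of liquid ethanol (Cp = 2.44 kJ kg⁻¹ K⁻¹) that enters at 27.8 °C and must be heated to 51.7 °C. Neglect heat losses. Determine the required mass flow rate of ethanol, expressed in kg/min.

Heat released by hot stream: Q = 119 × 2.05 × (66.6 − 34.9) = 7733.2 kJ/min
Energy balance on cold side (adiabatic exchanger): Q = ṁ_c·Cp_c·(T_c,out − T_c,in)
ṁ_c = 7733.2 / [2.44 × (51.7 − 27.8)] = 132.61 kg/min

ṁ_c = 133 kg/min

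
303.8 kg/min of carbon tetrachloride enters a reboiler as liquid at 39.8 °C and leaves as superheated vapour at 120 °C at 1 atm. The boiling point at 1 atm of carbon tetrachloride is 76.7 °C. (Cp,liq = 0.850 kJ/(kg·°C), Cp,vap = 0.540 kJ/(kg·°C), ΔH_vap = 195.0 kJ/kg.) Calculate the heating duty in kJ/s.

Q = 1260 kJ/s

liquid 39.8→76.7 °C: 31.365 kJ/kg
vaporisation at 76.7 °C: 195 kJ/kg
vapour 76.7→120 °C: 23.382 kJ/kg
Δh = 31.365 + 195 + 23.382 = 249.75 kJ/kg
Q = ṁ·Δh = 303.8 kg/min × 249.75 kJ/kg = 75873 kJ/min
|Q| = 1264.6 kW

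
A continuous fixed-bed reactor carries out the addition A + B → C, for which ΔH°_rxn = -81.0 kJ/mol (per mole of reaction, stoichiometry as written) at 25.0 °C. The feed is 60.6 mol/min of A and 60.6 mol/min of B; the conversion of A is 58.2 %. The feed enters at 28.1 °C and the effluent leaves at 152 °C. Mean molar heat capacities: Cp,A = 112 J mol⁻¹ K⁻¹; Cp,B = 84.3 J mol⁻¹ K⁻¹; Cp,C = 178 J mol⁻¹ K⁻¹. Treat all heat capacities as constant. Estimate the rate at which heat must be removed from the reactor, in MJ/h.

Q_out = 87.9 MJ/h

Extent of reaction ξ = 0.582 × 60.6 = 35.269 mol/min
Reaction term: ξ·ΔH°_rxn = 35.269 × -81.0 = -2856.8 kJ/min
Sensible, feed 28.1→25 °C: -36.877 kJ/min
Outlet flows (mol/min): A 25.331, B 25.331, C 35.269
Sensible, products 25→152 °C: 1428.8 kJ/min
Q = ΔH = -1464.9 kJ/min = -24.415 kW
Heat removed = 87.893 MJ/h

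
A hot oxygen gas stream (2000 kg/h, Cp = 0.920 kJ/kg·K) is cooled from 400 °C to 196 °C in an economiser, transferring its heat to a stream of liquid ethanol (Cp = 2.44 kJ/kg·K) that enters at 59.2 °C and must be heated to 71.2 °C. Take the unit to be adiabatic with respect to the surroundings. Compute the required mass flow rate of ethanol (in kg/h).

ṁ_c = 12800 kg/h

Heat released by hot stream: Q = 2000 × 0.920 × (400 − 196) = 375360 kJ/h
Energy balance on cold side (adiabatic exchanger): Q = ṁ_c·Cp_c·(T_c,out − T_c,in)
ṁ_c = 375360 / [2.44 × (71.2 − 59.2)] = 12820 kg/h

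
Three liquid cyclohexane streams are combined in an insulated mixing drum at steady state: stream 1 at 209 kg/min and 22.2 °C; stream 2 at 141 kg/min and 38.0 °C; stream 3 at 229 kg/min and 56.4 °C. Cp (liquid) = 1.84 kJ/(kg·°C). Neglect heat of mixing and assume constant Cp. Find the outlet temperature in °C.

No heat crosses the boundary, so H_out = H_in.
Σ ṁᵢCp,ᵢTᵢ = 209×1.84×22.2 + 141×1.84×38.0 + 229×1.84×56.4 = 42161
Σ ṁᵢCp,ᵢ = 209×1.84 + 141×1.84 + 229×1.84 = 1065.4
T_out = 42161 / 1065.4 = 39.574 °C

T_out = 39.6 °C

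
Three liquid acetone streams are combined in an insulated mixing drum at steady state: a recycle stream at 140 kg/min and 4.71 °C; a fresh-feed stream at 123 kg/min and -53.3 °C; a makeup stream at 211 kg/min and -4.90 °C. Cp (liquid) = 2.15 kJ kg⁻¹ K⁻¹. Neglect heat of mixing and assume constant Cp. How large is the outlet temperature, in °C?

T_out = -14.6 °C

Energy balance with Q = 0: Σ ṁᵢCp,ᵢ(T_out − Tᵢ) = 0
T_out = Σ ṁᵢCp,ᵢTᵢ / Σ ṁᵢCp,ᵢ
      = -14900 / 1019.1 = -14.621 °C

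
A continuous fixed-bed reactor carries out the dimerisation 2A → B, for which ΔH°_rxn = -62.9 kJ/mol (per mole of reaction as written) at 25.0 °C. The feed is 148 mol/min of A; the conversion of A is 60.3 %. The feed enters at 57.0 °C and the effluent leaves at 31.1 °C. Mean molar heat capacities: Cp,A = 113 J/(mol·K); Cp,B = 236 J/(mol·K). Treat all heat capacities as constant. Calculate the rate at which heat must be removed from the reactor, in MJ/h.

Q_out = 194 MJ/h

Extent of reaction ξ = 0.603 × 148 / 2 = 44.622 mol/min
Reaction term: ξ·ΔH°_rxn = 44.622 × -62.9 = -2806.7 kJ/min
Sensible, feed 57.0→25 °C: -535.17 kJ/min
Outlet flows (mol/min): A 58.756, B 44.622
Sensible, products 25→31.1 °C: 104.74 kJ/min
Q = ΔH = -3237.2 kJ/min = -53.953 kW
Heat removed = 194.23 MJ/h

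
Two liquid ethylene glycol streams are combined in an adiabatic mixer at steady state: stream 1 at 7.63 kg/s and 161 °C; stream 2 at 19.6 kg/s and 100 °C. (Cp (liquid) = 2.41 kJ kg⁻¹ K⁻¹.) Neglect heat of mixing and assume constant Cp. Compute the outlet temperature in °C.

Energy balance with Q = 0: Σ ṁᵢCp,ᵢ(T_out − Tᵢ) = 0
T_out = Σ ṁᵢCp,ᵢTᵢ / Σ ṁᵢCp,ᵢ
      = 7684.1 / 65.624 = 117.09 °C

T_out = 117 °C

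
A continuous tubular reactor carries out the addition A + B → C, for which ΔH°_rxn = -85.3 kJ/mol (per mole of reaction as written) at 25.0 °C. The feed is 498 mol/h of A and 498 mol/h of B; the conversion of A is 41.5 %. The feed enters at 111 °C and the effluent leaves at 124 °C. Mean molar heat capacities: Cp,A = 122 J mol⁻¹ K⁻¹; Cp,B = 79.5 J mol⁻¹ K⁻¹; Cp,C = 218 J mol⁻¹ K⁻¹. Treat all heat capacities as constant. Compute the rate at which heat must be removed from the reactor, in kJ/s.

Extent of reaction ξ = 0.415 × 498 = 206.67 mol/h
Reaction term: ξ·ΔH°_rxn = 206.67 × -85.3 = -17629 kJ/h
Sensible, feed 111→25 °C: -8629.8 kJ/h
Outlet flows (mol/h): A 291.33, B 291.33, C 206.67
Sensible, products 25→124 °C: 10272 kJ/h
Q = ΔH = -15987 kJ/h = -4.4408 kW
Heat removed = 4.4408 kJ/s

Q_out = 4.44 kJ/s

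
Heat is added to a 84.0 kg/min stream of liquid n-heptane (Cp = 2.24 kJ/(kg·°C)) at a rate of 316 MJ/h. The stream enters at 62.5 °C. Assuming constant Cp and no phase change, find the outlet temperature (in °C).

Q = 316 MJ/h = 5266.7 kJ/min
ΔT = Q/(ṁ·Cp) = 5266.7/(84.0×2.24) = 27.99 K
T_out = 62.5 + 27.99 = 90.49 °C

T_out = 90.5 °C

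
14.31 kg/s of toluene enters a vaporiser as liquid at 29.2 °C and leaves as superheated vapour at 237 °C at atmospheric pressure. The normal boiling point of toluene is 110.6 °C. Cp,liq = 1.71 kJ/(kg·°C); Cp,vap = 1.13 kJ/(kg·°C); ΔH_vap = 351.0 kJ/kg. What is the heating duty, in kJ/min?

liquid 29.2→110.6 °C: 139.19 kJ/kg
vaporisation at 110.6 °C: 351 kJ/kg
vapour 110.6→237 °C: 142.83 kJ/kg
Δh = 139.19 + 351 + 142.83 = 633.03 kJ/kg
Q = ṁ·Δh = 14.31 kg/s × 633.03 kJ/kg = 9058.6 kJ/s
|Q| = 9058.6 kW = 543520 kJ/min

Q = 544000 kJ/min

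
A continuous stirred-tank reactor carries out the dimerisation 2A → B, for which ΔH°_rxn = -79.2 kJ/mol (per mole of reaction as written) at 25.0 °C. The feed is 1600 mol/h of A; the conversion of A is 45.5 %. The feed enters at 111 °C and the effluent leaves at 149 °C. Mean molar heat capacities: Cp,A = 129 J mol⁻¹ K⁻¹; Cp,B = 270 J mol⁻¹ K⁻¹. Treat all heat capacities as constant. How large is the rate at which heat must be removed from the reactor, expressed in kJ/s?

Extent of reaction ξ = 0.455 × 1600 / 2 = 364 mol/h
Reaction term: ξ·ΔH°_rxn = 364 × -79.2 = -28829 kJ/h
Sensible, feed 111→25 °C: -17750 kJ/h
Outlet flows (mol/h): A 872, B 364
Sensible, products 25→149 °C: 26135 kJ/h
Q = ΔH = -20444 kJ/h = -5.6789 kW
Heat removed = 5.6789 kJ/s

Q_out = 5.68 kJ/s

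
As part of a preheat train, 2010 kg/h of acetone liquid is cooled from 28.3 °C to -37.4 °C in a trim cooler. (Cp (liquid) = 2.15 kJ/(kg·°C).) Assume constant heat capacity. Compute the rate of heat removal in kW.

Q = ṁ·Cp·ΔT = 2010 × 2.15 × (-37.4 − 28.3) = -283920 kJ/h
Converting: 283920 / 3600 s = 78.867 kW

Q_c = 78.9 kW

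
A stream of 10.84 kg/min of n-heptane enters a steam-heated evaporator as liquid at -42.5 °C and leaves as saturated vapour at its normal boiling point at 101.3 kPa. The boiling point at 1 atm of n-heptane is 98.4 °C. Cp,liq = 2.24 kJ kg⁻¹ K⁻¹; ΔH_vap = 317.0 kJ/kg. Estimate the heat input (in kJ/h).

liquid -42.5→98.4 °C: 315.62 kJ/kg
vaporisation at 98.4 °C: 317 kJ/kg
Δh = 315.62 + 317 = 632.62 kJ/kg
Q = ṁ·Δh = 10.84 kg/min × 632.62 kJ/kg = 6857.6 kJ/min
|Q| = 114.29 kW = 411450 kJ/h

Q = 411000 kJ/h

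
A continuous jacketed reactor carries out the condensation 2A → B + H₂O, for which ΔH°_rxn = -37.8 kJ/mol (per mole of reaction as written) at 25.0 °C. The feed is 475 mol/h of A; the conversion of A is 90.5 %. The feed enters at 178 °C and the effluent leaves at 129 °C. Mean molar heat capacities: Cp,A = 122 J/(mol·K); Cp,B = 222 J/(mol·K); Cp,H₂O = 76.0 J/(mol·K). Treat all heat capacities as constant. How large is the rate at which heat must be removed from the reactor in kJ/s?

Extent of reaction ξ = 0.905 × 475 / 2 = 214.94 mol/h
Reaction term: ξ·ΔH°_rxn = 214.94 × -37.8 = -8124.6 kJ/h
Sensible, feed 178→25 °C: -8866.4 kJ/h
Outlet flows (mol/h): A 45.125, B 214.94, H₂O 214.94
Sensible, products 25→129 °C: 7233.9 kJ/h
Q = ΔH = -9757.1 kJ/h = -2.7103 kW
Heat removed = 2.7103 kJ/s

Q_out = 2.71 kJ/s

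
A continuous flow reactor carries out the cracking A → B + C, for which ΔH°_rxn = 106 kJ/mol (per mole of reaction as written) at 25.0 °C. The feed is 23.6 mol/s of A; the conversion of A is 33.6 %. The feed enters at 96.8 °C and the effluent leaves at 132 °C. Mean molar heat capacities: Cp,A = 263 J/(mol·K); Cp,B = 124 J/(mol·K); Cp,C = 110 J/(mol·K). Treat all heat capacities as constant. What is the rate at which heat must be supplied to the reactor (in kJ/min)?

Q_in = 62100 kJ/min

Extent of reaction ξ = 0.336 × 23.6 = 7.9296 mol/s
Reaction term: ξ·ΔH°_rxn = 7.9296 × 106 = 840.54 kJ/s
Sensible, feed 96.8→25 °C: -445.65 kJ/s
Outlet flows (mol/s): A 15.67, B 7.9296, C 7.9296
Sensible, products 25→132 °C: 639.52 kJ/s
Q = ΔH = 1034.4 kJ/s = 1034.4 kW
Heat supplied = 62065 kJ/min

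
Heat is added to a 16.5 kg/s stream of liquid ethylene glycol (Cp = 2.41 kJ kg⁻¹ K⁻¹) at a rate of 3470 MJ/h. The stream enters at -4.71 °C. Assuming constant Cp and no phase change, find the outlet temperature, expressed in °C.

Q = 3470 MJ/h = 963.89 kJ/s
ΔT = Q/(ṁ·Cp) = 963.89/(16.5×2.41) = 24.24 K
T_out = -4.71 + 24.24 = 19.53 °C

T_out = 19.5 °C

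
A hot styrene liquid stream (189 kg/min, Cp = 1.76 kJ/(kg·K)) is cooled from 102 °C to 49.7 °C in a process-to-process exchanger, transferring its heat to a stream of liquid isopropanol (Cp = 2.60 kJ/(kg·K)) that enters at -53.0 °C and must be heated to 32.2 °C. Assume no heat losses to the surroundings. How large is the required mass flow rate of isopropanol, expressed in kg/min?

Heat released by hot stream: Q = 189 × 1.76 × (102 − 49.7) = 17397 kJ/min
Energy balance on cold side (adiabatic exchanger): Q = ṁ_c·Cp_c·(T_c,out − T_c,in)
ṁ_c = 17397 / [2.60 × (32.2 − -53.0)] = 78.535 kg/min

ṁ_c = 78.5 kg/min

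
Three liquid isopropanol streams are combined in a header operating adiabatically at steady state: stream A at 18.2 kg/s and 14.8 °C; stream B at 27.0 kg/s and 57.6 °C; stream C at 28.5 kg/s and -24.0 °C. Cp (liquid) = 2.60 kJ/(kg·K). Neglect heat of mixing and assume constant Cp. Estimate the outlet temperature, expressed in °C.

T_out = 15.5 °C

Adiabatic, steady state ⇒ Σ ṁᵢCp,ᵢ(T_out − Tᵢ) = 0
Σ ṁᵢCp,ᵢTᵢ = 18.2×2.60×14.8 + 27.0×2.60×57.6 + 28.5×2.60×-24.0 = 2965.5
Σ ṁᵢCp,ᵢ = 18.2×2.60 + 27.0×2.60 + 28.5×2.60 = 191.62
T_out = 2965.5 / 191.62 = 15.476 °C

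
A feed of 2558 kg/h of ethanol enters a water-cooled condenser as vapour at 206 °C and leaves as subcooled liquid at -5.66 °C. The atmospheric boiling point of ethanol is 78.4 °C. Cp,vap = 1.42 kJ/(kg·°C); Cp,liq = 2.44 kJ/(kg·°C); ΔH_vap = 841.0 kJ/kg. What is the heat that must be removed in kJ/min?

Q_c = 52300 kJ/min

vapour 206→78.4 °C: -181.19 kJ/kg
condensation at 78.4 °C: -841 kJ/kg
liquid 78.4→-5.66 °C: -205.11 kJ/kg
Δh = -181.19 + -841 + -205.11 = -1227.3 kJ/kg
Q = ṁ·Δh = 2558 kg/h × -1227.3 kJ/kg = -3.1394e+06 kJ/h
|Q| = 872.06 kW = 52324 kJ/min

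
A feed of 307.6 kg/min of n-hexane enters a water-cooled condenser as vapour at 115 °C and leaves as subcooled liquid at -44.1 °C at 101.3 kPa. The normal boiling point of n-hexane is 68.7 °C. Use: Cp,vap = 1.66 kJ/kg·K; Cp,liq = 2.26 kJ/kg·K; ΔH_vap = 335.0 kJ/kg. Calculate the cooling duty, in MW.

vapour 115→68.7 °C: -76.858 kJ/kg
condensation at 68.7 °C: -335 kJ/kg
liquid 68.7→-44.1 °C: -254.93 kJ/kg
Δh = -76.858 + -335 + -254.93 = -666.79 kJ/kg
Q = ṁ·Δh = 307.6 kg/min × -666.79 kJ/kg = -205100 kJ/min
|Q| = 3418.4 kW = 3.4184 MW

Q_c = 3.42 MW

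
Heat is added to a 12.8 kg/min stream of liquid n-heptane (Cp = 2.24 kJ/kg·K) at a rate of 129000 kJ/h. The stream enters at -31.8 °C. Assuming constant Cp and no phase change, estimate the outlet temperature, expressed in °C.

Q = 129000 kJ/h = 2150 kJ/min
ΔT = Q/(ṁ·Cp) = 2150/(12.8×2.24) = 74.986 K
T_out = -31.8 + 74.986 = 43.186 °C

T_out = 43.2 °C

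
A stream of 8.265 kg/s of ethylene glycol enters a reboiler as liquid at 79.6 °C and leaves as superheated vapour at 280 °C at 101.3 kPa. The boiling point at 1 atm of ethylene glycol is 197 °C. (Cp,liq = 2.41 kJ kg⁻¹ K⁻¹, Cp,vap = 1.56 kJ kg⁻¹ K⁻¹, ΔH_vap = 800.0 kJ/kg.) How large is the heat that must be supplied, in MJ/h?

liquid 79.6→197 °C: 282.93 kJ/kg
vaporisation at 197 °C: 800 kJ/kg
vapour 197→280 °C: 129.48 kJ/kg
Δh = 282.93 + 800 + 129.48 = 1212.4 kJ/kg
Q = ṁ·Δh = 8.265 kg/s × 1212.4 kJ/kg = 10021 kJ/s
|Q| = 10021 kW = 36074 MJ/h

Q = 36100 MJ/h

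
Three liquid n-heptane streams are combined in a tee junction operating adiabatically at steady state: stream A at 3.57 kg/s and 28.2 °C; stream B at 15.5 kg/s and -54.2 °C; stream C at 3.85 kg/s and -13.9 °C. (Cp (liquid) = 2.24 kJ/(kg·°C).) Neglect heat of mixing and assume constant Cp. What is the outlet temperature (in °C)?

T_out = -34.6 °C

Adiabatic, steady state ⇒ Σ ṁᵢCp,ᵢ(T_out − Tᵢ) = 0
Σ ṁᵢCp,ᵢTᵢ = 3.57×2.24×28.2 + 15.5×2.24×-54.2 + 3.85×2.24×-13.9 = -1776.2
Σ ṁᵢCp,ᵢ = 3.57×2.24 + 15.5×2.24 + 3.85×2.24 = 51.341
T_out = -1776.2 / 51.341 = -34.596 °C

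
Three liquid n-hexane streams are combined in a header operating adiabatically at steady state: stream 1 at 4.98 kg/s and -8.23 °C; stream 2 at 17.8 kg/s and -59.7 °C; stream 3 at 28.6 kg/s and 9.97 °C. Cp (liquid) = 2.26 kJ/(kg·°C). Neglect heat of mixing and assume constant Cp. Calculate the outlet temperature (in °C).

Energy balance with Q = 0: Σ ṁᵢCp,ᵢ(T_out − Tᵢ) = 0
Σ ṁᵢCp,ᵢTᵢ = 4.98×2.26×-8.23 + 17.8×2.26×-59.7 + 28.6×2.26×9.97 = -1849.8
Σ ṁᵢCp,ᵢ = 4.98×2.26 + 17.8×2.26 + 28.6×2.26 = 116.12
T_out = -1849.8 / 116.12 = -15.93 °C

T_out = -15.9 °C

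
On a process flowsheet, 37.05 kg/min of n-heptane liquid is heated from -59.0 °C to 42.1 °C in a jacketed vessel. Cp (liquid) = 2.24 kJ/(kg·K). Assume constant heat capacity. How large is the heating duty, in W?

Q = ṁ·Cp·ΔT = 37.05 × 2.24 × (42.1 − -59.0) = 8390.5 kJ/min
Converting: 8390.5 / 60 s = 139.84 kW
Heating duty = 139840 W

Q = 140000 W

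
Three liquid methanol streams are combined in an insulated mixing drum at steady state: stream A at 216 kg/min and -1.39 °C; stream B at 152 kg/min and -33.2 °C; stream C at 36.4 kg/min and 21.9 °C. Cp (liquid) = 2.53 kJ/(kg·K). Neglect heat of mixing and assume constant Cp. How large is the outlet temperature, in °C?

Energy balance with Q = 0: Σ ṁᵢCp,ᵢ(T_out − Tᵢ) = 0
Σ ṁᵢCp,ᵢTᵢ = 216×2.53×-1.39 + 152×2.53×-33.2 + 36.4×2.53×21.9 = -11510
Σ ṁᵢCp,ᵢ = 216×2.53 + 152×2.53 + 36.4×2.53 = 1023.1
T_out = -11510 / 1023.1 = -11.25 °C

T_out = -11.2 °C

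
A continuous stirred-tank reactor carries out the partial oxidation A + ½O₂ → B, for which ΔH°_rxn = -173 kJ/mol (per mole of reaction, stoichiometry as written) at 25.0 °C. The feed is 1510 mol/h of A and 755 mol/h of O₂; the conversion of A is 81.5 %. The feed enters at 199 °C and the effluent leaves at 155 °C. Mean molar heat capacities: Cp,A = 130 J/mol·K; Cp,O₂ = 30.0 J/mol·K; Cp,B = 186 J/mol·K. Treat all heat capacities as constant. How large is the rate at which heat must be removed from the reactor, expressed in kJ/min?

Q_out = 3600 kJ/min

Extent of reaction ξ = 0.815 × 1510 = 1230.6 mol/h
Reaction term: ξ·ΔH°_rxn = 1230.6 × -173 = -212900 kJ/h
Sensible, feed 199→25 °C: -38097 kJ/h
Outlet flows (mol/h): A 279.35, O₂ 139.68, B 1230.6
Sensible, products 25→155 °C: 35023 kJ/h
Q = ΔH = -215980 kJ/h = -59.994 kW
Heat removed = 3599.6 kJ/min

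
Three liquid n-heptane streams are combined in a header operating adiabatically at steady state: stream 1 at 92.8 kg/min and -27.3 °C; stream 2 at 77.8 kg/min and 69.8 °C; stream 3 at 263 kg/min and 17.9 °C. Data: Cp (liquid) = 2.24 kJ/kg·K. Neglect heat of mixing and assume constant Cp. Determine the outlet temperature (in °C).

T_out = 17.5 °C

No heat crosses the boundary, so H_out = H_in.
Σ ṁᵢCp,ᵢTᵢ = 92.8×2.24×-27.3 + 77.8×2.24×69.8 + 263×2.24×17.9 = 17035
Σ ṁᵢCp,ᵢ = 92.8×2.24 + 77.8×2.24 + 263×2.24 = 971.26
T_out = 17035 / 971.26 = 17.539 °C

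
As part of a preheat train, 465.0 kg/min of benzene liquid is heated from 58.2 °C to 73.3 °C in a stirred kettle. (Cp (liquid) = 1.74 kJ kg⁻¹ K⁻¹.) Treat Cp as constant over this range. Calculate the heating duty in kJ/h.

Q = ṁ·Cp·ΔT = 465.0 × 1.74 × (73.3 − 58.2) = 12217 kJ/min
Converting: 12217 / 60 s = 203.62 kW
Heating duty = 733040 kJ/h

Q = 733000 kJ/h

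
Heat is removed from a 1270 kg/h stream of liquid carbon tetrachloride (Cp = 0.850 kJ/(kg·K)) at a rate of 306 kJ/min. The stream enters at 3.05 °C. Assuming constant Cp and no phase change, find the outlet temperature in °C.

Q = 306 kJ/min = 18360 kJ/h
ΔT = Q/(ṁ·Cp) = 18360/(1270×0.850) = 17.008 K
T_out = 3.05 − 17.008 = -13.958 °C

T_out = -14.0 °C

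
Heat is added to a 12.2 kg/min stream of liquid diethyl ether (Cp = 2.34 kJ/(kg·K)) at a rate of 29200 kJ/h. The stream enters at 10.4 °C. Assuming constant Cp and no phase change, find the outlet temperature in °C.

Q = 29200 kJ/h = 486.67 kJ/min
ΔT = Q/(ṁ·Cp) = 486.67/(12.2×2.34) = 17.047 K
T_out = 10.4 + 17.047 = 27.447 °C

T_out = 27.4 °C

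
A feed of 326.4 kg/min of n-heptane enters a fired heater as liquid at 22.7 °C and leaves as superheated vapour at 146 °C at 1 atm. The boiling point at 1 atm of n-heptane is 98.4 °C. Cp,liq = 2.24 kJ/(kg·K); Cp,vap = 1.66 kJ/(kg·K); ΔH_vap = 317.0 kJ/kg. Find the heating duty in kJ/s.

Q = 3080 kJ/s

liquid 22.7→98.4 °C: 169.57 kJ/kg
vaporisation at 98.4 °C: 317 kJ/kg
vapour 98.4→146 °C: 79.016 kJ/kg
Δh = 169.57 + 317 + 79.016 = 565.58 kJ/kg
Q = ṁ·Δh = 326.4 kg/min × 565.58 kJ/kg = 184610 kJ/min
|Q| = 3076.8 kW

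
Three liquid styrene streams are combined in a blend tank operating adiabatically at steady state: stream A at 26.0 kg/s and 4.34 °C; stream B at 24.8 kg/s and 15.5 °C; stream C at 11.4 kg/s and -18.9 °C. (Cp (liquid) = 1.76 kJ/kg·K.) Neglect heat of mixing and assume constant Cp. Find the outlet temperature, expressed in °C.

T_out = 4.53 °C

Energy balance with Q = 0: Σ ṁᵢCp,ᵢ(T_out − Tᵢ) = 0
Σ ṁᵢCp,ᵢTᵢ = 26.0×1.76×4.34 + 24.8×1.76×15.5 + 11.4×1.76×-18.9 = 495.93
Σ ṁᵢCp,ᵢ = 26.0×1.76 + 24.8×1.76 + 11.4×1.76 = 109.47
T_out = 495.93 / 109.47 = 4.5302 °C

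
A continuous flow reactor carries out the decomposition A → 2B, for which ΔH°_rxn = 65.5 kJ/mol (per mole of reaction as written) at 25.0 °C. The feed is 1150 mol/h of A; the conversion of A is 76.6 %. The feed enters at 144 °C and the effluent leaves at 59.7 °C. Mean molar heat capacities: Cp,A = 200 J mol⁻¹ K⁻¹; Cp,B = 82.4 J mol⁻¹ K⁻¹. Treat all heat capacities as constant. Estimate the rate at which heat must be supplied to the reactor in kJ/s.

Q_in = 10.3 kJ/s

Extent of reaction ξ = 0.766 × 1150 = 880.9 mol/h
Reaction term: ξ·ΔH°_rxn = 880.9 × 65.5 = 57699 kJ/h
Sensible, feed 144→25 °C: -27370 kJ/h
Outlet flows (mol/h): A 269.1, B 1761.8
Sensible, products 25→59.7 °C: 6905 kJ/h
Q = ΔH = 37234 kJ/h = 10.343 kW
Heat supplied = 10.343 kJ/s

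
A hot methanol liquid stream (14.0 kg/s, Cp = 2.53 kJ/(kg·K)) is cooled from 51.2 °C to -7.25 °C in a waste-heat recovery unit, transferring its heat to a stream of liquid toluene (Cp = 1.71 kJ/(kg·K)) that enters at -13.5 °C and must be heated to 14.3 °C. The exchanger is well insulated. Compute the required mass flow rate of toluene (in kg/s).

Heat released by hot stream: Q = 14.0 × 2.53 × (51.2 − -7.25) = 2070.3 kJ/s
Energy balance on cold side (adiabatic exchanger): Q = ṁ_c·Cp_c·(T_c,out − T_c,in)
ṁ_c = 2070.3 / [1.71 × (14.3 − -13.5)] = 43.55 kg/s

ṁ_c = 43.6 kg/s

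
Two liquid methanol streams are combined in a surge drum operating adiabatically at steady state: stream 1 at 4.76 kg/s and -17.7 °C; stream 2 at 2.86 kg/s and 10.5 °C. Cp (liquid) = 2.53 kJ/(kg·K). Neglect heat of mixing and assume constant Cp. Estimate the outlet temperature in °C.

T_out = -7.12 °C

Energy balance with Q = 0: Σ ṁᵢCp,ᵢ(T_out − Tᵢ) = 0
T_out = Σ ṁᵢCp,ᵢTᵢ / Σ ṁᵢCp,ᵢ
      = -137.18 / 19.279 = -7.1157 °C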